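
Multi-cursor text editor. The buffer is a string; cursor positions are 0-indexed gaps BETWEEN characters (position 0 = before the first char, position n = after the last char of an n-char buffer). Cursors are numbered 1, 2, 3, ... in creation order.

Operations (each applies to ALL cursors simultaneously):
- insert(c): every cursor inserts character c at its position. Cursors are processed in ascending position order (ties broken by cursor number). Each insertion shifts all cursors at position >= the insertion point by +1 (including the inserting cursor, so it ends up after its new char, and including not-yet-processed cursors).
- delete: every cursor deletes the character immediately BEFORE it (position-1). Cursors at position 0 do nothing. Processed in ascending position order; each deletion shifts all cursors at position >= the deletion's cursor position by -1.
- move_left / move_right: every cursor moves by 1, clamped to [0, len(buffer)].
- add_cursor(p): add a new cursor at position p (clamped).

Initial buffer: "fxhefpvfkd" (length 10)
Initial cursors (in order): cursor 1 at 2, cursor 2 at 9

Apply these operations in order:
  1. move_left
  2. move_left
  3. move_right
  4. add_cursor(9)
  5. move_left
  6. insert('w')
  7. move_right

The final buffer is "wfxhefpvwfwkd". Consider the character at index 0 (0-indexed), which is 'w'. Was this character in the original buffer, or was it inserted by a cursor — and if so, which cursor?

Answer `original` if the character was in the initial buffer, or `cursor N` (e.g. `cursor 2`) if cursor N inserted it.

After op 1 (move_left): buffer="fxhefpvfkd" (len 10), cursors c1@1 c2@8, authorship ..........
After op 2 (move_left): buffer="fxhefpvfkd" (len 10), cursors c1@0 c2@7, authorship ..........
After op 3 (move_right): buffer="fxhefpvfkd" (len 10), cursors c1@1 c2@8, authorship ..........
After op 4 (add_cursor(9)): buffer="fxhefpvfkd" (len 10), cursors c1@1 c2@8 c3@9, authorship ..........
After op 5 (move_left): buffer="fxhefpvfkd" (len 10), cursors c1@0 c2@7 c3@8, authorship ..........
After op 6 (insert('w')): buffer="wfxhefpvwfwkd" (len 13), cursors c1@1 c2@9 c3@11, authorship 1.......2.3..
After op 7 (move_right): buffer="wfxhefpvwfwkd" (len 13), cursors c1@2 c2@10 c3@12, authorship 1.......2.3..
Authorship (.=original, N=cursor N): 1 . . . . . . . 2 . 3 . .
Index 0: author = 1

Answer: cursor 1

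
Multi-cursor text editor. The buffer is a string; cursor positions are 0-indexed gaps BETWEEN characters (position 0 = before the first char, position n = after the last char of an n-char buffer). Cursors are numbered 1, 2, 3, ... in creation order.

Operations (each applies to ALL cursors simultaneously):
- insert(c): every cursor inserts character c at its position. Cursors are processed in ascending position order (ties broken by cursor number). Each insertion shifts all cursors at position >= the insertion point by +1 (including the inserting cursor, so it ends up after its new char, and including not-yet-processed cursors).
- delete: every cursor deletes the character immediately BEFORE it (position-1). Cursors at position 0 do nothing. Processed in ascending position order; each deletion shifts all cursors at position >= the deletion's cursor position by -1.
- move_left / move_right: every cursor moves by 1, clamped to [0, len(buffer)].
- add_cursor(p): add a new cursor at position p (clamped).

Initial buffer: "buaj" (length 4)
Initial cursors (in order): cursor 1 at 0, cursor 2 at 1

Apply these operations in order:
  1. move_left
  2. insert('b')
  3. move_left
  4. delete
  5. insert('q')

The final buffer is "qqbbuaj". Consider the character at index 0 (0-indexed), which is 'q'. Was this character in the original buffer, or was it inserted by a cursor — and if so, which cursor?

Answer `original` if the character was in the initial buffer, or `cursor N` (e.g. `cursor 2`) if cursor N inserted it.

After op 1 (move_left): buffer="buaj" (len 4), cursors c1@0 c2@0, authorship ....
After op 2 (insert('b')): buffer="bbbuaj" (len 6), cursors c1@2 c2@2, authorship 12....
After op 3 (move_left): buffer="bbbuaj" (len 6), cursors c1@1 c2@1, authorship 12....
After op 4 (delete): buffer="bbuaj" (len 5), cursors c1@0 c2@0, authorship 2....
After op 5 (insert('q')): buffer="qqbbuaj" (len 7), cursors c1@2 c2@2, authorship 122....
Authorship (.=original, N=cursor N): 1 2 2 . . . .
Index 0: author = 1

Answer: cursor 1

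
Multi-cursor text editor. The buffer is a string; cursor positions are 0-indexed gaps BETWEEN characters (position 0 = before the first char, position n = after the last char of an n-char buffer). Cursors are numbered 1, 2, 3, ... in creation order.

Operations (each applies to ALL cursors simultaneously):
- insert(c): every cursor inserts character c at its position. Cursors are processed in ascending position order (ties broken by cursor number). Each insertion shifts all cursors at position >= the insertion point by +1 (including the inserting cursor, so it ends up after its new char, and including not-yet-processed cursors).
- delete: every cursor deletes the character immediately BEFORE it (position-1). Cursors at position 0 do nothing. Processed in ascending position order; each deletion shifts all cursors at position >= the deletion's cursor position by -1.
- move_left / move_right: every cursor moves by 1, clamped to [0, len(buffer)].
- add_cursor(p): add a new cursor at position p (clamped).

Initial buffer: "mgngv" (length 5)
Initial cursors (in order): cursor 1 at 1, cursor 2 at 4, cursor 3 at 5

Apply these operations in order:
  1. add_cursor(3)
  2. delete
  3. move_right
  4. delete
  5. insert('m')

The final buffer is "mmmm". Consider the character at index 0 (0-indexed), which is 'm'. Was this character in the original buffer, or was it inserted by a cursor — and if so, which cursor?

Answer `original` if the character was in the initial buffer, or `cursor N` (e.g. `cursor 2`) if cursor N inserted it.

After op 1 (add_cursor(3)): buffer="mgngv" (len 5), cursors c1@1 c4@3 c2@4 c3@5, authorship .....
After op 2 (delete): buffer="g" (len 1), cursors c1@0 c2@1 c3@1 c4@1, authorship .
After op 3 (move_right): buffer="g" (len 1), cursors c1@1 c2@1 c3@1 c4@1, authorship .
After op 4 (delete): buffer="" (len 0), cursors c1@0 c2@0 c3@0 c4@0, authorship 
After op 5 (insert('m')): buffer="mmmm" (len 4), cursors c1@4 c2@4 c3@4 c4@4, authorship 1234
Authorship (.=original, N=cursor N): 1 2 3 4
Index 0: author = 1

Answer: cursor 1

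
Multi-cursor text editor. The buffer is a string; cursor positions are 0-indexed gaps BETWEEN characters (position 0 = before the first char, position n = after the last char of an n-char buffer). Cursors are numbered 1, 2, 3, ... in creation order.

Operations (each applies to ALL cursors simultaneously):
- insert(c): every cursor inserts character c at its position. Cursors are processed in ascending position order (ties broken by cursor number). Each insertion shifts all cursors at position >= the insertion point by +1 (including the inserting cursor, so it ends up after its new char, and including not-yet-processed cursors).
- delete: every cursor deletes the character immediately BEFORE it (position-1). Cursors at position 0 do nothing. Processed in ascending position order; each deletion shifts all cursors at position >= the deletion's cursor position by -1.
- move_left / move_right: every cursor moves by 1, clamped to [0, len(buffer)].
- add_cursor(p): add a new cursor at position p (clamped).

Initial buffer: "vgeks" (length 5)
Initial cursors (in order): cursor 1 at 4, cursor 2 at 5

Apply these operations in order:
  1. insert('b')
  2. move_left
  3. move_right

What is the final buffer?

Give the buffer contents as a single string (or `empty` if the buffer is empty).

After op 1 (insert('b')): buffer="vgekbsb" (len 7), cursors c1@5 c2@7, authorship ....1.2
After op 2 (move_left): buffer="vgekbsb" (len 7), cursors c1@4 c2@6, authorship ....1.2
After op 3 (move_right): buffer="vgekbsb" (len 7), cursors c1@5 c2@7, authorship ....1.2

Answer: vgekbsb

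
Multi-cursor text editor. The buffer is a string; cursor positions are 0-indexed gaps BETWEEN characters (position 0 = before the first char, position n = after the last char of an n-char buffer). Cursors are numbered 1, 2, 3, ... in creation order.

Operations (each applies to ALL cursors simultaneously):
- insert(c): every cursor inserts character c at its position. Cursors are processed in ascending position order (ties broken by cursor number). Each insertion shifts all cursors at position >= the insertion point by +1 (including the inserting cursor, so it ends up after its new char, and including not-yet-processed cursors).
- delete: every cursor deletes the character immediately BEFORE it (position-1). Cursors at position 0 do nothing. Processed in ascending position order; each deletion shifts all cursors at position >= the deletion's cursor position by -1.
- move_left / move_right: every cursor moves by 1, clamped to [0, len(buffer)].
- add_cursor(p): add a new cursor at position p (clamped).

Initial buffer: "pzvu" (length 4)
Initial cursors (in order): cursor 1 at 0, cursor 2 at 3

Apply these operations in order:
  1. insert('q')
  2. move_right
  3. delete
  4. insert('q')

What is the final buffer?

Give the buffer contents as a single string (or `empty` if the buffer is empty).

After op 1 (insert('q')): buffer="qpzvqu" (len 6), cursors c1@1 c2@5, authorship 1...2.
After op 2 (move_right): buffer="qpzvqu" (len 6), cursors c1@2 c2@6, authorship 1...2.
After op 3 (delete): buffer="qzvq" (len 4), cursors c1@1 c2@4, authorship 1..2
After op 4 (insert('q')): buffer="qqzvqq" (len 6), cursors c1@2 c2@6, authorship 11..22

Answer: qqzvqq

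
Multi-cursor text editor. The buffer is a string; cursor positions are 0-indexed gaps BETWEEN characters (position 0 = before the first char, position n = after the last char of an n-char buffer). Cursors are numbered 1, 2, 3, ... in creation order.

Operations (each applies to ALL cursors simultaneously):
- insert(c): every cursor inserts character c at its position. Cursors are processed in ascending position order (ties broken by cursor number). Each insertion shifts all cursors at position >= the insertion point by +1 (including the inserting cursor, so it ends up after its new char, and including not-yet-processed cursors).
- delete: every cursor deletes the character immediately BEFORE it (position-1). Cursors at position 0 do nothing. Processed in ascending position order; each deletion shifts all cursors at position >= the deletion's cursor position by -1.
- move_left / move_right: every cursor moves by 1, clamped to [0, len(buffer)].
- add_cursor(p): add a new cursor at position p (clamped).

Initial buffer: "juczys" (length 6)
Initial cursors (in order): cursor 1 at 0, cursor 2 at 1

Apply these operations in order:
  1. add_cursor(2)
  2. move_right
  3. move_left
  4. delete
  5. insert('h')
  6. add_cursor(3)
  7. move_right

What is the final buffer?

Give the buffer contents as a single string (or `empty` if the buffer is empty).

Answer: hhhczys

Derivation:
After op 1 (add_cursor(2)): buffer="juczys" (len 6), cursors c1@0 c2@1 c3@2, authorship ......
After op 2 (move_right): buffer="juczys" (len 6), cursors c1@1 c2@2 c3@3, authorship ......
After op 3 (move_left): buffer="juczys" (len 6), cursors c1@0 c2@1 c3@2, authorship ......
After op 4 (delete): buffer="czys" (len 4), cursors c1@0 c2@0 c3@0, authorship ....
After op 5 (insert('h')): buffer="hhhczys" (len 7), cursors c1@3 c2@3 c3@3, authorship 123....
After op 6 (add_cursor(3)): buffer="hhhczys" (len 7), cursors c1@3 c2@3 c3@3 c4@3, authorship 123....
After op 7 (move_right): buffer="hhhczys" (len 7), cursors c1@4 c2@4 c3@4 c4@4, authorship 123....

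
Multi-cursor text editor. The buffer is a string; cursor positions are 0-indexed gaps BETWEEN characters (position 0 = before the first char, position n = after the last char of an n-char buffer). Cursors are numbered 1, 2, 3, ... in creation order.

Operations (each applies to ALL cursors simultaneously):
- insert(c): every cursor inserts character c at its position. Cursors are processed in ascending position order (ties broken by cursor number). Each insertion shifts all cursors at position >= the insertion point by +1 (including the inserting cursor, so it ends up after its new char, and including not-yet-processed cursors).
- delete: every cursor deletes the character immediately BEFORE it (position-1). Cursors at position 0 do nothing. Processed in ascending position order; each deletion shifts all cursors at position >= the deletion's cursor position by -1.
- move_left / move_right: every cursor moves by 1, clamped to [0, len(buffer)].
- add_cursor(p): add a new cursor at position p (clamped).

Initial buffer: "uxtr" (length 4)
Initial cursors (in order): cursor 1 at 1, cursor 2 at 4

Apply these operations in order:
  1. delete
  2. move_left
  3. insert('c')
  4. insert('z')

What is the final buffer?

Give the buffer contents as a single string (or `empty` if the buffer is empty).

After op 1 (delete): buffer="xt" (len 2), cursors c1@0 c2@2, authorship ..
After op 2 (move_left): buffer="xt" (len 2), cursors c1@0 c2@1, authorship ..
After op 3 (insert('c')): buffer="cxct" (len 4), cursors c1@1 c2@3, authorship 1.2.
After op 4 (insert('z')): buffer="czxczt" (len 6), cursors c1@2 c2@5, authorship 11.22.

Answer: czxczt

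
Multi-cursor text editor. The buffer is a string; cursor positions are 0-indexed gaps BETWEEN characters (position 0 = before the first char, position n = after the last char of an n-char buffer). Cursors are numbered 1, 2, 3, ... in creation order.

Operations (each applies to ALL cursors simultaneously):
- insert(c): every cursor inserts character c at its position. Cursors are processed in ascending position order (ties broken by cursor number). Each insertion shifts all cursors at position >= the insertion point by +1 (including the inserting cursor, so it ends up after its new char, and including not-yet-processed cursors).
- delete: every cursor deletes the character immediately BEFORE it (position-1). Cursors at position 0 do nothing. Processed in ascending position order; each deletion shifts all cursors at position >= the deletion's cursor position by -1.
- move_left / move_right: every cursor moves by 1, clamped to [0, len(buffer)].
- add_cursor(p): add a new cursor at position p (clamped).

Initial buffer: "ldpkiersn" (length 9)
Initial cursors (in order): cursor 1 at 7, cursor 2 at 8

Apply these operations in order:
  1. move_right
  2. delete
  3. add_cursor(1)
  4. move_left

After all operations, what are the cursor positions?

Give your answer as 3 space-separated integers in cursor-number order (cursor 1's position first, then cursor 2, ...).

Answer: 6 6 0

Derivation:
After op 1 (move_right): buffer="ldpkiersn" (len 9), cursors c1@8 c2@9, authorship .........
After op 2 (delete): buffer="ldpkier" (len 7), cursors c1@7 c2@7, authorship .......
After op 3 (add_cursor(1)): buffer="ldpkier" (len 7), cursors c3@1 c1@7 c2@7, authorship .......
After op 4 (move_left): buffer="ldpkier" (len 7), cursors c3@0 c1@6 c2@6, authorship .......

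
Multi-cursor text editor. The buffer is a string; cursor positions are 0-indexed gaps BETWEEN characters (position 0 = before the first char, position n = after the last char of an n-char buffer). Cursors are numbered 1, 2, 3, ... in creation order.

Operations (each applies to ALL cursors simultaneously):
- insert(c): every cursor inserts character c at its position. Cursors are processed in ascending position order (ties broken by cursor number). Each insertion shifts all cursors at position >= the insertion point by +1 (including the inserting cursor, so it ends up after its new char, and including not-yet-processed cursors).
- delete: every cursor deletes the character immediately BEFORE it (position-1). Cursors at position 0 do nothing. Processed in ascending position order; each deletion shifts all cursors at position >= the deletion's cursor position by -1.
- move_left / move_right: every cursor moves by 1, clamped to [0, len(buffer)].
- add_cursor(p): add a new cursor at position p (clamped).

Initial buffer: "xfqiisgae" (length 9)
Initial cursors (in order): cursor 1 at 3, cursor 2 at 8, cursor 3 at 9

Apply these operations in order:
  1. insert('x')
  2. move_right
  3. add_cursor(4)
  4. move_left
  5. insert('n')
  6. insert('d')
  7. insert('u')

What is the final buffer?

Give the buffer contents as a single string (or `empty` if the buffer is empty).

Answer: xfqnduxnduiisgaxnduendux

Derivation:
After op 1 (insert('x')): buffer="xfqxiisgaxex" (len 12), cursors c1@4 c2@10 c3@12, authorship ...1.....2.3
After op 2 (move_right): buffer="xfqxiisgaxex" (len 12), cursors c1@5 c2@11 c3@12, authorship ...1.....2.3
After op 3 (add_cursor(4)): buffer="xfqxiisgaxex" (len 12), cursors c4@4 c1@5 c2@11 c3@12, authorship ...1.....2.3
After op 4 (move_left): buffer="xfqxiisgaxex" (len 12), cursors c4@3 c1@4 c2@10 c3@11, authorship ...1.....2.3
After op 5 (insert('n')): buffer="xfqnxniisgaxnenx" (len 16), cursors c4@4 c1@6 c2@13 c3@15, authorship ...411.....22.33
After op 6 (insert('d')): buffer="xfqndxndiisgaxndendx" (len 20), cursors c4@5 c1@8 c2@16 c3@19, authorship ...44111.....222.333
After op 7 (insert('u')): buffer="xfqnduxnduiisgaxnduendux" (len 24), cursors c4@6 c1@10 c2@19 c3@23, authorship ...4441111.....2222.3333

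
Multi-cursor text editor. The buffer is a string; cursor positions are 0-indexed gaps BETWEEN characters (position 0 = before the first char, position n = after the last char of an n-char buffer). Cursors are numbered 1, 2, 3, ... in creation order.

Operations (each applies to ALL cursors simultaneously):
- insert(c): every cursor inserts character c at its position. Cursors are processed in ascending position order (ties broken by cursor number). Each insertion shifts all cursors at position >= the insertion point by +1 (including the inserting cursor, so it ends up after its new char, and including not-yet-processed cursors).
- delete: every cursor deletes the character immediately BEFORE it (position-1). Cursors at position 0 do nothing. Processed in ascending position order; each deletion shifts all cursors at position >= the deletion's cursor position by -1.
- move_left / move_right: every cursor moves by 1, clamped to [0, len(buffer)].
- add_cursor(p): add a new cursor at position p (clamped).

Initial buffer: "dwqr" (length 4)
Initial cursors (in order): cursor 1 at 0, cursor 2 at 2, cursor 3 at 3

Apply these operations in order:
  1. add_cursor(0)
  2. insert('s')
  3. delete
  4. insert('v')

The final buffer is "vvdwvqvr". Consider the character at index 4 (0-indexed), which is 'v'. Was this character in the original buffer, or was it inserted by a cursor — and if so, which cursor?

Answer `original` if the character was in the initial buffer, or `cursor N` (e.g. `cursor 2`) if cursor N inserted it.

Answer: cursor 2

Derivation:
After op 1 (add_cursor(0)): buffer="dwqr" (len 4), cursors c1@0 c4@0 c2@2 c3@3, authorship ....
After op 2 (insert('s')): buffer="ssdwsqsr" (len 8), cursors c1@2 c4@2 c2@5 c3@7, authorship 14..2.3.
After op 3 (delete): buffer="dwqr" (len 4), cursors c1@0 c4@0 c2@2 c3@3, authorship ....
After op 4 (insert('v')): buffer="vvdwvqvr" (len 8), cursors c1@2 c4@2 c2@5 c3@7, authorship 14..2.3.
Authorship (.=original, N=cursor N): 1 4 . . 2 . 3 .
Index 4: author = 2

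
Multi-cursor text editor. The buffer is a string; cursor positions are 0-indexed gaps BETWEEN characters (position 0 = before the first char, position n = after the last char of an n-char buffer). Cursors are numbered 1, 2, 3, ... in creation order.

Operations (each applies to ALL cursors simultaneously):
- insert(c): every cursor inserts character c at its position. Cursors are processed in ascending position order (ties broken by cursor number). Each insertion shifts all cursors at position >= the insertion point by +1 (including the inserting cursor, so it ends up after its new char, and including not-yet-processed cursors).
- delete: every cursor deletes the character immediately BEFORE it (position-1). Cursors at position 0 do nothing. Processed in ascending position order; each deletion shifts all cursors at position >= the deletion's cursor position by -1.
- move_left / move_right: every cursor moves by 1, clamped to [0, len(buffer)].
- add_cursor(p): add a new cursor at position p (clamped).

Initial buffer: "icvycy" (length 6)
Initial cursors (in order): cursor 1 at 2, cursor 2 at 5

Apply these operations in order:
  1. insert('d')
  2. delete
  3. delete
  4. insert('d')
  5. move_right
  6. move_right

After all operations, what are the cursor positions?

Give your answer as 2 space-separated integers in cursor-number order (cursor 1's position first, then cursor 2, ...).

Answer: 4 6

Derivation:
After op 1 (insert('d')): buffer="icdvycdy" (len 8), cursors c1@3 c2@7, authorship ..1...2.
After op 2 (delete): buffer="icvycy" (len 6), cursors c1@2 c2@5, authorship ......
After op 3 (delete): buffer="ivyy" (len 4), cursors c1@1 c2@3, authorship ....
After op 4 (insert('d')): buffer="idvydy" (len 6), cursors c1@2 c2@5, authorship .1..2.
After op 5 (move_right): buffer="idvydy" (len 6), cursors c1@3 c2@6, authorship .1..2.
After op 6 (move_right): buffer="idvydy" (len 6), cursors c1@4 c2@6, authorship .1..2.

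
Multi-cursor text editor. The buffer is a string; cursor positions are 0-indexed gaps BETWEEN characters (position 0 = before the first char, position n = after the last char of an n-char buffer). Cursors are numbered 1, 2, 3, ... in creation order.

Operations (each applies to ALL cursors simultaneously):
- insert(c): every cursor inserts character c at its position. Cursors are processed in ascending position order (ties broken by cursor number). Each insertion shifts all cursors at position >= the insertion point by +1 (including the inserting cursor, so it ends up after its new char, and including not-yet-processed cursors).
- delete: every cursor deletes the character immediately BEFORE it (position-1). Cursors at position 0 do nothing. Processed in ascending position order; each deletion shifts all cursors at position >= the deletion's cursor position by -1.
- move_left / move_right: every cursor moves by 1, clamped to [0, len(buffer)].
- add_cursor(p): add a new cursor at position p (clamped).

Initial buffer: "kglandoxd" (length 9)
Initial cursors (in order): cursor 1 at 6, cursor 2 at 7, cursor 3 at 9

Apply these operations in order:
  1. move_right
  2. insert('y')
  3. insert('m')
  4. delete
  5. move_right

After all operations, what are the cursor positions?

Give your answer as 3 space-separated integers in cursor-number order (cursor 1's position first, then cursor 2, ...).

Answer: 9 11 12

Derivation:
After op 1 (move_right): buffer="kglandoxd" (len 9), cursors c1@7 c2@8 c3@9, authorship .........
After op 2 (insert('y')): buffer="kglandoyxydy" (len 12), cursors c1@8 c2@10 c3@12, authorship .......1.2.3
After op 3 (insert('m')): buffer="kglandoymxymdym" (len 15), cursors c1@9 c2@12 c3@15, authorship .......11.22.33
After op 4 (delete): buffer="kglandoyxydy" (len 12), cursors c1@8 c2@10 c3@12, authorship .......1.2.3
After op 5 (move_right): buffer="kglandoyxydy" (len 12), cursors c1@9 c2@11 c3@12, authorship .......1.2.3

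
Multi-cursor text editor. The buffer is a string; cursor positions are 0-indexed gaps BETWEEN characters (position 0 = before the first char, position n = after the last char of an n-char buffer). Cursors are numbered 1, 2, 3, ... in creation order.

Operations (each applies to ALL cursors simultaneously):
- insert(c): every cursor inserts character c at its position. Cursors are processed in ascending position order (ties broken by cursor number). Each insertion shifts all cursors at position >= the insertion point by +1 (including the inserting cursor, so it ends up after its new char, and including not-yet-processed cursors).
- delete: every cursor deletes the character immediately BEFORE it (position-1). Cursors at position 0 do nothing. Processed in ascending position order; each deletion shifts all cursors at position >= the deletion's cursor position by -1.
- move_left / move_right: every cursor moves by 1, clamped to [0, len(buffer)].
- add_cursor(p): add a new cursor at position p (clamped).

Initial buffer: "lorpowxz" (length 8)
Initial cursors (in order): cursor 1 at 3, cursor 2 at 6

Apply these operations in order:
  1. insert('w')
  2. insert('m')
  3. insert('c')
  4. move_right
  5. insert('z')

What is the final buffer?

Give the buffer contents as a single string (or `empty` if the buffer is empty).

Answer: lorwmcpzowwmcxzz

Derivation:
After op 1 (insert('w')): buffer="lorwpowwxz" (len 10), cursors c1@4 c2@8, authorship ...1...2..
After op 2 (insert('m')): buffer="lorwmpowwmxz" (len 12), cursors c1@5 c2@10, authorship ...11...22..
After op 3 (insert('c')): buffer="lorwmcpowwmcxz" (len 14), cursors c1@6 c2@12, authorship ...111...222..
After op 4 (move_right): buffer="lorwmcpowwmcxz" (len 14), cursors c1@7 c2@13, authorship ...111...222..
After op 5 (insert('z')): buffer="lorwmcpzowwmcxzz" (len 16), cursors c1@8 c2@15, authorship ...111.1..222.2.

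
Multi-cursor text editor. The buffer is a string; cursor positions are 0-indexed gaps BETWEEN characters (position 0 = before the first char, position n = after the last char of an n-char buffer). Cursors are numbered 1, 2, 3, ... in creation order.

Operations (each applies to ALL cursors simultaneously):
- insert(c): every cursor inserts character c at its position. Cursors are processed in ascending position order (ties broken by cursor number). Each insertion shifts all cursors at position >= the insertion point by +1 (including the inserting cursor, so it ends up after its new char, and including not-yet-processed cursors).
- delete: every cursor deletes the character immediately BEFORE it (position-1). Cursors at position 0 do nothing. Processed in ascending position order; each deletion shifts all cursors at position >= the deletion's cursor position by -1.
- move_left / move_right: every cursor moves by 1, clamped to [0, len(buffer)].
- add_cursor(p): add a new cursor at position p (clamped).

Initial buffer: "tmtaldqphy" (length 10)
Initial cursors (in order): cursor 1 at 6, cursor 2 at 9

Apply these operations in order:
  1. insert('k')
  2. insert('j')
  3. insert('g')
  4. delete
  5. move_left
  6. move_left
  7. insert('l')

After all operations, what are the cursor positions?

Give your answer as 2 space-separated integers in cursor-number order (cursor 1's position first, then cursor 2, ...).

Answer: 7 13

Derivation:
After op 1 (insert('k')): buffer="tmtaldkqphky" (len 12), cursors c1@7 c2@11, authorship ......1...2.
After op 2 (insert('j')): buffer="tmtaldkjqphkjy" (len 14), cursors c1@8 c2@13, authorship ......11...22.
After op 3 (insert('g')): buffer="tmtaldkjgqphkjgy" (len 16), cursors c1@9 c2@15, authorship ......111...222.
After op 4 (delete): buffer="tmtaldkjqphkjy" (len 14), cursors c1@8 c2@13, authorship ......11...22.
After op 5 (move_left): buffer="tmtaldkjqphkjy" (len 14), cursors c1@7 c2@12, authorship ......11...22.
After op 6 (move_left): buffer="tmtaldkjqphkjy" (len 14), cursors c1@6 c2@11, authorship ......11...22.
After op 7 (insert('l')): buffer="tmtaldlkjqphlkjy" (len 16), cursors c1@7 c2@13, authorship ......111...222.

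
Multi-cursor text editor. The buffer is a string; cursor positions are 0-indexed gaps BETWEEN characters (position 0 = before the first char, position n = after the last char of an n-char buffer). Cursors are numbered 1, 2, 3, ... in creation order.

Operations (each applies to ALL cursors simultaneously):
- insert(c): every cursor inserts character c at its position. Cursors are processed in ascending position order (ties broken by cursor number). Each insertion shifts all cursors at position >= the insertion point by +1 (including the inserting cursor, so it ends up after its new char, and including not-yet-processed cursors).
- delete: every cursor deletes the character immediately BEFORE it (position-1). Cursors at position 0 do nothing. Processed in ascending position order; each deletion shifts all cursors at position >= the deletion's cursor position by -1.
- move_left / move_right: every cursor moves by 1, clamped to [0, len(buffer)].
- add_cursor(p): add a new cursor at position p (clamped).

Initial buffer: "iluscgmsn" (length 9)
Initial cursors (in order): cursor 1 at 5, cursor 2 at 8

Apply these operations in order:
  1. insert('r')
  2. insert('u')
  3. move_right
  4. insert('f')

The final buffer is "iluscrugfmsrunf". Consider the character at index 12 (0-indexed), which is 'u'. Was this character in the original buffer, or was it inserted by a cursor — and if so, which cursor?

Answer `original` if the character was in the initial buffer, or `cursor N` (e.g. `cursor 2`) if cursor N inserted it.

After op 1 (insert('r')): buffer="iluscrgmsrn" (len 11), cursors c1@6 c2@10, authorship .....1...2.
After op 2 (insert('u')): buffer="iluscrugmsrun" (len 13), cursors c1@7 c2@12, authorship .....11...22.
After op 3 (move_right): buffer="iluscrugmsrun" (len 13), cursors c1@8 c2@13, authorship .....11...22.
After op 4 (insert('f')): buffer="iluscrugfmsrunf" (len 15), cursors c1@9 c2@15, authorship .....11.1..22.2
Authorship (.=original, N=cursor N): . . . . . 1 1 . 1 . . 2 2 . 2
Index 12: author = 2

Answer: cursor 2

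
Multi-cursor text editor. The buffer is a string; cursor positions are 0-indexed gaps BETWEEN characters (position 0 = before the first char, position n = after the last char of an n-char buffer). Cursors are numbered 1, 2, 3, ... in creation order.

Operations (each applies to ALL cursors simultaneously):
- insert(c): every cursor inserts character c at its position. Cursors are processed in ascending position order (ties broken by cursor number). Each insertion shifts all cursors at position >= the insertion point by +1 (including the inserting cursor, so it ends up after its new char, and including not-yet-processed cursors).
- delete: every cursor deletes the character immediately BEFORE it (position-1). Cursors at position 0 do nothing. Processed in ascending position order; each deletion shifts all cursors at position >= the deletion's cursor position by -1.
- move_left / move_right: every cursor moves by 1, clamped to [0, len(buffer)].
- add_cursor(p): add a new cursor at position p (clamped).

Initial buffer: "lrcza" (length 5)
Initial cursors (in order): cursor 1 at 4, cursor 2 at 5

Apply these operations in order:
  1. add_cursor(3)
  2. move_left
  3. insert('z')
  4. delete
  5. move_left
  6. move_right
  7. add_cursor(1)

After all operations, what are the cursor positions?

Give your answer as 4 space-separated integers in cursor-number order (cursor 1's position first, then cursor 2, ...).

Answer: 3 4 2 1

Derivation:
After op 1 (add_cursor(3)): buffer="lrcza" (len 5), cursors c3@3 c1@4 c2@5, authorship .....
After op 2 (move_left): buffer="lrcza" (len 5), cursors c3@2 c1@3 c2@4, authorship .....
After op 3 (insert('z')): buffer="lrzczzza" (len 8), cursors c3@3 c1@5 c2@7, authorship ..3.1.2.
After op 4 (delete): buffer="lrcza" (len 5), cursors c3@2 c1@3 c2@4, authorship .....
After op 5 (move_left): buffer="lrcza" (len 5), cursors c3@1 c1@2 c2@3, authorship .....
After op 6 (move_right): buffer="lrcza" (len 5), cursors c3@2 c1@3 c2@4, authorship .....
After op 7 (add_cursor(1)): buffer="lrcza" (len 5), cursors c4@1 c3@2 c1@3 c2@4, authorship .....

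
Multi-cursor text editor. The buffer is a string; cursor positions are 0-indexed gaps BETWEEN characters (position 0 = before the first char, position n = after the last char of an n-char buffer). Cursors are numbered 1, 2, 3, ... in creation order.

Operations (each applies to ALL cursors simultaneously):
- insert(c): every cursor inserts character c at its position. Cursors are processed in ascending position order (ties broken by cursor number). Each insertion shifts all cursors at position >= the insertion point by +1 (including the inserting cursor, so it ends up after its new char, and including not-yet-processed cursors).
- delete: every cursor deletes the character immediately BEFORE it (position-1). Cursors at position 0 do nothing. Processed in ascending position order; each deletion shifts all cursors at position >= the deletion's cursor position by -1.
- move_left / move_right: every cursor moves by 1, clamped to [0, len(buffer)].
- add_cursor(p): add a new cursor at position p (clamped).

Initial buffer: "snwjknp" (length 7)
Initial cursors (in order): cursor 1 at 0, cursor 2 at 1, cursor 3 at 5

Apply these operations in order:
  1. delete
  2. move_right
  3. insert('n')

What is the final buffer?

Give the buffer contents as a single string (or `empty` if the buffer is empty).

Answer: nnnwjnnp

Derivation:
After op 1 (delete): buffer="nwjnp" (len 5), cursors c1@0 c2@0 c3@3, authorship .....
After op 2 (move_right): buffer="nwjnp" (len 5), cursors c1@1 c2@1 c3@4, authorship .....
After op 3 (insert('n')): buffer="nnnwjnnp" (len 8), cursors c1@3 c2@3 c3@7, authorship .12...3.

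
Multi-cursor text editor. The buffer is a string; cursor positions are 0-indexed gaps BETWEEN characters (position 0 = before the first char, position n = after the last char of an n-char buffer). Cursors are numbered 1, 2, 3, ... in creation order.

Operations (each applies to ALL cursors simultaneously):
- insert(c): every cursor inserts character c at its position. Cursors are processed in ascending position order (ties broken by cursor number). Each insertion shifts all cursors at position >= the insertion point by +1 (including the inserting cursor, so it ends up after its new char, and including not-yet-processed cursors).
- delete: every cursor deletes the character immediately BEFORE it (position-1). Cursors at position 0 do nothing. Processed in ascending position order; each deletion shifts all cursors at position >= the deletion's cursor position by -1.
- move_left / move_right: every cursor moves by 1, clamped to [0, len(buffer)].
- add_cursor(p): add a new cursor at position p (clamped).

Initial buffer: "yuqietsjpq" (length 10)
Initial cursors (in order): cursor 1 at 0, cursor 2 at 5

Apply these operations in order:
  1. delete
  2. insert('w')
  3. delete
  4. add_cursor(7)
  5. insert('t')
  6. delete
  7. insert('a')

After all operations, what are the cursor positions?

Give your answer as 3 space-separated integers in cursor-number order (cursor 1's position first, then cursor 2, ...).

Answer: 1 6 10

Derivation:
After op 1 (delete): buffer="yuqitsjpq" (len 9), cursors c1@0 c2@4, authorship .........
After op 2 (insert('w')): buffer="wyuqiwtsjpq" (len 11), cursors c1@1 c2@6, authorship 1....2.....
After op 3 (delete): buffer="yuqitsjpq" (len 9), cursors c1@0 c2@4, authorship .........
After op 4 (add_cursor(7)): buffer="yuqitsjpq" (len 9), cursors c1@0 c2@4 c3@7, authorship .........
After op 5 (insert('t')): buffer="tyuqittsjtpq" (len 12), cursors c1@1 c2@6 c3@10, authorship 1....2...3..
After op 6 (delete): buffer="yuqitsjpq" (len 9), cursors c1@0 c2@4 c3@7, authorship .........
After op 7 (insert('a')): buffer="ayuqiatsjapq" (len 12), cursors c1@1 c2@6 c3@10, authorship 1....2...3..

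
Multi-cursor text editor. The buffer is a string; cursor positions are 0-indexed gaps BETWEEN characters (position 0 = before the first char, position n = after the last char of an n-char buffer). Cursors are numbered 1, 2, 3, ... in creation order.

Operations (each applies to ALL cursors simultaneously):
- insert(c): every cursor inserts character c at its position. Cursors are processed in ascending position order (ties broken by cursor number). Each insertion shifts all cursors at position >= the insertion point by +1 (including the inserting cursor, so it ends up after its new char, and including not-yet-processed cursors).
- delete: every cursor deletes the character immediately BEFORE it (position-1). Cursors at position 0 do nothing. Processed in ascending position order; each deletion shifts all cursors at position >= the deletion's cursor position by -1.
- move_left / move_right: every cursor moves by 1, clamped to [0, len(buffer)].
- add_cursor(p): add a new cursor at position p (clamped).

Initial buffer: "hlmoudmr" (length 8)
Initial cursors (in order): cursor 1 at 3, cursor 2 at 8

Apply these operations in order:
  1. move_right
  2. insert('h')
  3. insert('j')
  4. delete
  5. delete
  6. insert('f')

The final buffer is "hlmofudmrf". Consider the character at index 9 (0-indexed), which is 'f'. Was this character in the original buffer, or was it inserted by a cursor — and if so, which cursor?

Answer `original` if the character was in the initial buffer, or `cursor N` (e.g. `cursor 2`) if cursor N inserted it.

Answer: cursor 2

Derivation:
After op 1 (move_right): buffer="hlmoudmr" (len 8), cursors c1@4 c2@8, authorship ........
After op 2 (insert('h')): buffer="hlmohudmrh" (len 10), cursors c1@5 c2@10, authorship ....1....2
After op 3 (insert('j')): buffer="hlmohjudmrhj" (len 12), cursors c1@6 c2@12, authorship ....11....22
After op 4 (delete): buffer="hlmohudmrh" (len 10), cursors c1@5 c2@10, authorship ....1....2
After op 5 (delete): buffer="hlmoudmr" (len 8), cursors c1@4 c2@8, authorship ........
After op 6 (insert('f')): buffer="hlmofudmrf" (len 10), cursors c1@5 c2@10, authorship ....1....2
Authorship (.=original, N=cursor N): . . . . 1 . . . . 2
Index 9: author = 2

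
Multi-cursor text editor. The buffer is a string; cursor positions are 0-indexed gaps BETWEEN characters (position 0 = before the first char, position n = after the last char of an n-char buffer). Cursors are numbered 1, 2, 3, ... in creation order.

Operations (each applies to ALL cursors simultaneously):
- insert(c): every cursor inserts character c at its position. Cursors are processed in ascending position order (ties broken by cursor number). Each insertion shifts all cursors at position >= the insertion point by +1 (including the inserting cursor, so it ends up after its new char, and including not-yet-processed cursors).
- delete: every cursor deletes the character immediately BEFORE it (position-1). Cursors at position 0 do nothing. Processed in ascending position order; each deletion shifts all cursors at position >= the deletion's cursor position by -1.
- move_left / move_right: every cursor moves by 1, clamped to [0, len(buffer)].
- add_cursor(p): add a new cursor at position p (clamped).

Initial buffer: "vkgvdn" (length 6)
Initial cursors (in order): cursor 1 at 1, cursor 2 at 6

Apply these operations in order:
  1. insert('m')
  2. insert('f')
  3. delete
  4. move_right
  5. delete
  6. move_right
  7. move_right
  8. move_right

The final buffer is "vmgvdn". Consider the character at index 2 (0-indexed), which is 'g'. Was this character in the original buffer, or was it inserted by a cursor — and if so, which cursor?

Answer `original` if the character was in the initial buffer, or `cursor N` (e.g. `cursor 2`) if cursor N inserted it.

After op 1 (insert('m')): buffer="vmkgvdnm" (len 8), cursors c1@2 c2@8, authorship .1.....2
After op 2 (insert('f')): buffer="vmfkgvdnmf" (len 10), cursors c1@3 c2@10, authorship .11.....22
After op 3 (delete): buffer="vmkgvdnm" (len 8), cursors c1@2 c2@8, authorship .1.....2
After op 4 (move_right): buffer="vmkgvdnm" (len 8), cursors c1@3 c2@8, authorship .1.....2
After op 5 (delete): buffer="vmgvdn" (len 6), cursors c1@2 c2@6, authorship .1....
After op 6 (move_right): buffer="vmgvdn" (len 6), cursors c1@3 c2@6, authorship .1....
After op 7 (move_right): buffer="vmgvdn" (len 6), cursors c1@4 c2@6, authorship .1....
After op 8 (move_right): buffer="vmgvdn" (len 6), cursors c1@5 c2@6, authorship .1....
Authorship (.=original, N=cursor N): . 1 . . . .
Index 2: author = original

Answer: original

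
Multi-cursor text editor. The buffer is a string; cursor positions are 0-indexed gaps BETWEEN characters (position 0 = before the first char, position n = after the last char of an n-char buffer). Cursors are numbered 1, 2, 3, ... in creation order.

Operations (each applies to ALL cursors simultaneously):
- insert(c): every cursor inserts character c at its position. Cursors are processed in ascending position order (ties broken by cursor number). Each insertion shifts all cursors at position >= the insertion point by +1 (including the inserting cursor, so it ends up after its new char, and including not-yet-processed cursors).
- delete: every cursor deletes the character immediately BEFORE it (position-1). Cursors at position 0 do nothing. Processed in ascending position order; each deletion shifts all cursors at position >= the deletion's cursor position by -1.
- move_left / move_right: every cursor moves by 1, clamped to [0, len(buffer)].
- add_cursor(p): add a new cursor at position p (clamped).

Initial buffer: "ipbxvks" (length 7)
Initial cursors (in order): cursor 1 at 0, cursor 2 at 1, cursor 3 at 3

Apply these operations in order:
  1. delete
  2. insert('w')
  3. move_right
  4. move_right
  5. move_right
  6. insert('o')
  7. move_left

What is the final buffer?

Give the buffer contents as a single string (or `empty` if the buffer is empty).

After op 1 (delete): buffer="pxvks" (len 5), cursors c1@0 c2@0 c3@1, authorship .....
After op 2 (insert('w')): buffer="wwpwxvks" (len 8), cursors c1@2 c2@2 c3@4, authorship 12.3....
After op 3 (move_right): buffer="wwpwxvks" (len 8), cursors c1@3 c2@3 c3@5, authorship 12.3....
After op 4 (move_right): buffer="wwpwxvks" (len 8), cursors c1@4 c2@4 c3@6, authorship 12.3....
After op 5 (move_right): buffer="wwpwxvks" (len 8), cursors c1@5 c2@5 c3@7, authorship 12.3....
After op 6 (insert('o')): buffer="wwpwxoovkos" (len 11), cursors c1@7 c2@7 c3@10, authorship 12.3.12..3.
After op 7 (move_left): buffer="wwpwxoovkos" (len 11), cursors c1@6 c2@6 c3@9, authorship 12.3.12..3.

Answer: wwpwxoovkos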